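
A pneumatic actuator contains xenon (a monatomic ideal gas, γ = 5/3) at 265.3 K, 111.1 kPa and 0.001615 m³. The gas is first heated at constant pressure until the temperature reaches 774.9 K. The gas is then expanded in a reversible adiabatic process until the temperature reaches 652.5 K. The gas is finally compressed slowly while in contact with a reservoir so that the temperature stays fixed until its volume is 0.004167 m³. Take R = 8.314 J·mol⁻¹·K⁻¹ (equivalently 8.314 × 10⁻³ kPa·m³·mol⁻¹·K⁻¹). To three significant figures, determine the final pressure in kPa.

P₄ ≈ 106 kPa

P constant ⇒ V ∝ T: P₂ = P₁; V₂ = V₁·(T₂/T₁) = 0.004717 m³.
Reversible adiabatic, γ = 5/3: P₃ = P₂·(T₃/T₂)^(γ/(γ−1)) = 72.29 kPa; V₃ = V₂·(T₂/T₃)^(1/(γ−1)) = 0.006105 m³.
T constant ⇒ Boyle's law P V = const: T₄ = T₃; P₄ = P₃·(V₃/V₄) = 105.9 kPa.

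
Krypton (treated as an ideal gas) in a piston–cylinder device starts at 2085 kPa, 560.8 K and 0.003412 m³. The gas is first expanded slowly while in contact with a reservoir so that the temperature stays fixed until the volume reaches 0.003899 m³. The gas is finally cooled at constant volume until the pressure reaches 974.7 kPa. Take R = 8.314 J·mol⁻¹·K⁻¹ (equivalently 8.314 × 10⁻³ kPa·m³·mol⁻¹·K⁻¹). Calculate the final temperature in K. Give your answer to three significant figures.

T constant ⇒ Boyle's law P V = const: T₂ = T₁; P₂ = P₁·(V₁/V₂) = 1825 kPa.
V constant ⇒ P ∝ T: V₃ = V₂; T₃ = T₂·(P₃/P₂) = 299.6 K.

T₃ ≈ 300 K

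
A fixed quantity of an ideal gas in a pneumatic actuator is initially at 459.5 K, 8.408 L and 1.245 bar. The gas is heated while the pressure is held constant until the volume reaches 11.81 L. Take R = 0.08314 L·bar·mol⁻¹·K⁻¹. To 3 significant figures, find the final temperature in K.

Isobaric, so V/T is constant: P₂ = P₁; T₂ = T₁·(V₂/V₁) = 645.4 K.

T₂ ≈ 645 K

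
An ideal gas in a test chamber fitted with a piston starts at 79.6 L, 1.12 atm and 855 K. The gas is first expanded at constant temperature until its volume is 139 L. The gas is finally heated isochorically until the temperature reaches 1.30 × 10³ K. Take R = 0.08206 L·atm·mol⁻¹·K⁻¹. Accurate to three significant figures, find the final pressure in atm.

P₃ ≈ 0.975 atm

T constant ⇒ Boyle's law P V = const: T₂ = T₁; P₂ = P₁·(V₁/V₂) = 0.6414 atm.
Isochoric, so P/T is constant: V₃ = V₂; P₃ = P₂·(T₃/T₂) = 0.9752 atm.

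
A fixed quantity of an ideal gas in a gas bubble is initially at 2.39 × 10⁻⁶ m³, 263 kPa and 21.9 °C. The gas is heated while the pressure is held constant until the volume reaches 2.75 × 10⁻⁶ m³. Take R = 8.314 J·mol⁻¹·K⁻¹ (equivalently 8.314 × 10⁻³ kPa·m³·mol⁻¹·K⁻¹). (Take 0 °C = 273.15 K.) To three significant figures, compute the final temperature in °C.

Convert: T₁ = 295.0 K.
Isobaric, so V/T is constant: P₂ = P₁; T₂ = T₁·(V₂/V₁) = 339.5 K.

T₂ ≈ 66.3 °C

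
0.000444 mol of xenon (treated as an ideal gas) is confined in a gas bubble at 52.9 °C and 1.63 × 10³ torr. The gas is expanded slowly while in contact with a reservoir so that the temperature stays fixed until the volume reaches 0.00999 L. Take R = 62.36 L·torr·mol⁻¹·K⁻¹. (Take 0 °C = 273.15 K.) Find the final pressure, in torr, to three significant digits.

Convert: T₁ = 326.0 K.
From PV = nRT: V₁ = nRT₁/P₁ = 0.005538 L.
T constant ⇒ Boyle's law P V = const: T₂ = T₁; P₂ = P₁·(V₁/V₂) = 903.7 torr.

P₂ ≈ 904 torr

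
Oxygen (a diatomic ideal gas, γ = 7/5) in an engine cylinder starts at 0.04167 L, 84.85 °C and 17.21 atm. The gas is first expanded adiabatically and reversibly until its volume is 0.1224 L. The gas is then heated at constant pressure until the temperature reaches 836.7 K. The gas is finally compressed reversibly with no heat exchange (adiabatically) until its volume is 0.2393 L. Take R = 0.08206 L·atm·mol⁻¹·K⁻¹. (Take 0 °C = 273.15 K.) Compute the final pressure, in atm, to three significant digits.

P₄ ≈ 8.94 atm

Convert: T₁ = 358.0 K.
Reversible adiabatic, γ = 7/5: T₂ = T₁·(V₁/V₂)^(γ−1) = 232.6 K; P₂ = P₁·(V₁/V₂)^γ = 3.807 atm.
P constant ⇒ V ∝ T: P₃ = P₂; V₃ = V₂·(T₃/T₂) = 0.4402 L.
Reversible adiabatic, γ = 7/5: T₄ = T₃·(V₃/V₄)^(γ−1) = 1068 K; P₄ = P₃·(V₃/V₄)^γ = 8.938 atm.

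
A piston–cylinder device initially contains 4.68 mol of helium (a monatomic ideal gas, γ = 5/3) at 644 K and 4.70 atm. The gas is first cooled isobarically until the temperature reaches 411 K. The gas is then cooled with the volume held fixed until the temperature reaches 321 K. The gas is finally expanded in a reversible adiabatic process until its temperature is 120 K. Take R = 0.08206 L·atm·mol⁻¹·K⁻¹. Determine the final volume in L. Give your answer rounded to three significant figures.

From PV = nRT: V₁ = nRT₁/P₁ = 52.62 L.
P constant ⇒ V ∝ T: P₂ = P₁; V₂ = V₁·(T₂/T₁) = 33.58 L.
V constant ⇒ P ∝ T: V₃ = V₂; P₃ = P₂·(T₃/T₂) = 3.671 atm.
Adiabatic (γ = 5/3), T V^(γ−1) and P V^γ constant: P₄ = P₃·(T₄/T₃)^(γ/(γ−1)) = 0.3137 atm; V₄ = V₃·(T₃/T₄)^(1/(γ−1)) = 146.9 L.

V₄ ≈ 147 L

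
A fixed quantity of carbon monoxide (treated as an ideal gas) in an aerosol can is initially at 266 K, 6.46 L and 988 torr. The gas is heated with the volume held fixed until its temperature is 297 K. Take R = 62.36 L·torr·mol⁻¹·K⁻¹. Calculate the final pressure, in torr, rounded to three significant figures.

V constant ⇒ P ∝ T: V₂ = V₁; P₂ = P₁·(T₂/T₁) = 1103 torr.

P₂ ≈ 1.10e+03 torr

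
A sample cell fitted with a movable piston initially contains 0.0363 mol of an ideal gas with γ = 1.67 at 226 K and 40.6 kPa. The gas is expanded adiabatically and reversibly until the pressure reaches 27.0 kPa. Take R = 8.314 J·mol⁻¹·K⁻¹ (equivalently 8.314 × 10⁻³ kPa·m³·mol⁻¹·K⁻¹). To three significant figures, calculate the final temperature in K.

T₂ ≈ 192 K

From PV = nRT: V₁ = nRT₁/P₁ = 0.001680 m³.
Reversible adiabatic, γ = 1.67: T₂ = T₁·(P₂/P₁)^((γ−1)/γ) = 191.9 K; V₂ = V₁·(P₁/P₂)^(1/γ) = 0.002145 m³.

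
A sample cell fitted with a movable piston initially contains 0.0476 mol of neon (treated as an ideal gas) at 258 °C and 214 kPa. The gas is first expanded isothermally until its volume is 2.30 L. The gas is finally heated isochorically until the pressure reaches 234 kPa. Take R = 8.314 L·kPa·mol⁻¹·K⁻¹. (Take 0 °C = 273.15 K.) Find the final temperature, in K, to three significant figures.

T₃ ≈ 1.36e+03 K

Convert: T₁ = 531.1 K.
From PV = nRT: V₁ = nRT₁/P₁ = 0.9822 L.
T constant ⇒ Boyle's law P V = const: T₂ = T₁; P₂ = P₁·(V₁/V₂) = 91.39 kPa.
Isochoric, so P/T is constant: V₃ = V₂; T₃ = T₂·(P₃/P₂) = 1360 K.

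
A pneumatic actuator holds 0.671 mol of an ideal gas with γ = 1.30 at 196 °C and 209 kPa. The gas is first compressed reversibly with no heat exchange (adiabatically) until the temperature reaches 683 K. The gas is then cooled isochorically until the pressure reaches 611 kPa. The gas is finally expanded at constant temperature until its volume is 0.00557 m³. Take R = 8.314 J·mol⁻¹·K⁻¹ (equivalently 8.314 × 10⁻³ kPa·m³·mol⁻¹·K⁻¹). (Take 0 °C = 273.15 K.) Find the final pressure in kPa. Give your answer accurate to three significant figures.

Convert: T₁ = 469.1 K.
From PV = nRT: V₁ = nRT₁/P₁ = 0.01252 m³.
Reversible adiabatic, γ = 1.30: P₂ = P₁·(T₂/T₁)^(γ/(γ−1)) = 1064 kPa; V₂ = V₁·(T₁/T₂)^(1/(γ−1)) = 0.003581 m³.
V constant ⇒ P ∝ T: V₃ = V₂; T₃ = T₂·(P₃/P₂) = 392.2 K.
Isothermal, so P V is constant: T₄ = T₃; P₄ = P₃·(V₃/V₄) = 392.8 kPa.

P₄ ≈ 393 kPa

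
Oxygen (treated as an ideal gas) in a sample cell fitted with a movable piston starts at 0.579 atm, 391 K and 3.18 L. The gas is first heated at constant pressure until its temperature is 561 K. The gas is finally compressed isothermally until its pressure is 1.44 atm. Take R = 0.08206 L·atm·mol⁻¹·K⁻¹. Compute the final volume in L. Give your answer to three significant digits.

Isobaric, so V/T is constant: P₂ = P₁; V₂ = V₁·(T₂/T₁) = 4.563 L.
T constant ⇒ Boyle's law P V = const: T₃ = T₂; V₃ = V₂·(P₂/P₃) = 1.835 L.

V₃ ≈ 1.83 L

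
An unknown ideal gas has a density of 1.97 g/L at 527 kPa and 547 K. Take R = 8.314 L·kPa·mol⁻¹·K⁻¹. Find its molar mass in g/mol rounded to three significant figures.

ρ = PM/(RT) ⇒ M = ρRT/P = (1.97 × 8.314 × 547.0) / 527

M ≈ 17.0 g/mol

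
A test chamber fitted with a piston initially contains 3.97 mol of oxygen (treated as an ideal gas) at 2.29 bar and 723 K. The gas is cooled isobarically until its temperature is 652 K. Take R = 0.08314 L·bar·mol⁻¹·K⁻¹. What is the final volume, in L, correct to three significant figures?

V₂ ≈ 94.0 L

From PV = nRT: V₁ = nRT₁/P₁ = 104.2 L.
P constant ⇒ V ∝ T: P₂ = P₁; V₂ = V₁·(T₂/T₁) = 93.98 L.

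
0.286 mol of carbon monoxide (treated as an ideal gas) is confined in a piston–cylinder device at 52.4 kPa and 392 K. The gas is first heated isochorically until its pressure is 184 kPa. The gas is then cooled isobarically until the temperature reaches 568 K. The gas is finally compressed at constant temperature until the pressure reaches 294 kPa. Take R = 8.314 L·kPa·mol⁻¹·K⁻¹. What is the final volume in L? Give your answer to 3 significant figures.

From PV = nRT: V₁ = nRT₁/P₁ = 17.79 L.
Isochoric, so P/T is constant: V₂ = V₁; T₂ = T₁·(P₂/P₁) = 1376 K.
Isobaric, so V/T is constant: P₃ = P₂; V₃ = V₂·(T₃/T₂) = 7.340 L.
T constant ⇒ Boyle's law P V = const: T₄ = T₃; V₄ = V₃·(P₃/P₄) = 4.594 L.

V₄ ≈ 4.59 L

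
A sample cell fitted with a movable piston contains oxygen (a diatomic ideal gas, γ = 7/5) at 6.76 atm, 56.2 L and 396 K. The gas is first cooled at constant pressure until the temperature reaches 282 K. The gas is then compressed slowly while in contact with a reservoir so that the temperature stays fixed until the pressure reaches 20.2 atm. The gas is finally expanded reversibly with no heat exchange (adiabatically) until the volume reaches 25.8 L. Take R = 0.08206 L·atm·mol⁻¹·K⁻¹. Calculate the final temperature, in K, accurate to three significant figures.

Isobaric, so V/T is constant: P₂ = P₁; V₂ = V₁·(T₂/T₁) = 40.02 L.
T constant ⇒ Boyle's law P V = const: T₃ = T₂; V₃ = V₂·(P₂/P₃) = 13.39 L.
Adiabatic (γ = 7/5), T V^(γ−1) and P V^γ constant: T₄ = T₃·(V₃/V₄)^(γ−1) = 216.9 K; P₄ = P₃·(V₃/V₄)^γ = 8.067 atm.

T₄ ≈ 217 K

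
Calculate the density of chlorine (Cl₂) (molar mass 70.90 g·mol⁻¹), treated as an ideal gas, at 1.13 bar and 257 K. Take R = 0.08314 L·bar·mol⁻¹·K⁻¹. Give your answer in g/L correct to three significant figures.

ρ ≈ 3.75 g/L

ρ = PM/(RT) = (1.13 × 70.90) / (0.08314 × 257.0)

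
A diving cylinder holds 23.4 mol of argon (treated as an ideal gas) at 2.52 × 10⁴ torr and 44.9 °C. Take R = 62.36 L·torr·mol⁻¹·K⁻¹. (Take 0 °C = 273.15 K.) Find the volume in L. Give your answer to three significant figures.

V ≈ 18.4 L

Convert: T = 318.05 K.
PV = nRT ⇒ V = nRT/P = (23.4 × 62.36 × 318.05) / 2.52e+04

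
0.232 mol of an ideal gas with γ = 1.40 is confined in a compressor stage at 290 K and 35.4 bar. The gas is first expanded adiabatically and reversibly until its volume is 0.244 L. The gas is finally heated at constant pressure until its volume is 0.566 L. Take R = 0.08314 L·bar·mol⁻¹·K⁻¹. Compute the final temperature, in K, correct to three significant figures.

From PV = nRT: V₁ = nRT₁/P₁ = 0.1580 L.
Adiabatic (γ = 1.40), T V^(γ−1) and P V^γ constant: T₂ = T₁·(V₁/V₂)^(γ−1) = 243.7 K; P₂ = P₁·(V₁/V₂)^γ = 19.27 bar.
P constant ⇒ V ∝ T: P₃ = P₂; T₃ = T₂·(V₃/V₂) = 565.4 K.

T₃ ≈ 565 K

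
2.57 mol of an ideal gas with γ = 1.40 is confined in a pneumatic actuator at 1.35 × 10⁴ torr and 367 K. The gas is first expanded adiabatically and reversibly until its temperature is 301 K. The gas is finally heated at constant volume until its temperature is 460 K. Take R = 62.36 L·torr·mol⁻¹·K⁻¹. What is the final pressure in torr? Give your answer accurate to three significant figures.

P₃ ≈ 1.03e+04 torr

From PV = nRT: V₁ = nRT₁/P₁ = 4.357 L.
Adiabatic (γ = 1.40), T V^(γ−1) and P V^γ constant: P₂ = P₁·(T₂/T₁)^(γ/(γ−1)) = 6745 torr; V₂ = V₁·(T₁/T₂)^(1/(γ−1)) = 7.152 L.
Isochoric, so P/T is constant: V₃ = V₂; P₃ = P₂·(T₃/T₂) = 1.031e+04 torr.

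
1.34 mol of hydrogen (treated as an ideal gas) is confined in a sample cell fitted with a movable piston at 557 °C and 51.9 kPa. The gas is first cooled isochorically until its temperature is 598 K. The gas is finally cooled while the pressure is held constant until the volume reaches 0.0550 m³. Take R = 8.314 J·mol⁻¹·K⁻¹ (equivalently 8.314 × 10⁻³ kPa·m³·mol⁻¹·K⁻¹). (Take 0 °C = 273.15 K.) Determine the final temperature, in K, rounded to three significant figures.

T₃ ≈ 185 K

Convert: T₁ = 830.1 K.
From PV = nRT: V₁ = nRT₁/P₁ = 0.1782 m³.
Isochoric, so P/T is constant: V₂ = V₁; P₂ = P₁·(T₂/T₁) = 37.39 kPa.
P constant ⇒ V ∝ T: P₃ = P₂; T₃ = T₂·(V₃/V₂) = 184.6 K.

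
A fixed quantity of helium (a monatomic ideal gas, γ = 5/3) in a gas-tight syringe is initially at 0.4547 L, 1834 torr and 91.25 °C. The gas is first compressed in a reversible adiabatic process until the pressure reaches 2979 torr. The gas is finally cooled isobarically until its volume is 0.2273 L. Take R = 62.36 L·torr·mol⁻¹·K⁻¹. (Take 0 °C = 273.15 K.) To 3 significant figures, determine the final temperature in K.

T₃ ≈ 296 K

Convert: T₁ = 364.4 K.
Reversible adiabatic, γ = 5/3: T₂ = T₁·(P₂/P₁)^((γ−1)/γ) = 442.4 K; V₂ = V₁·(P₁/P₂)^(1/γ) = 0.3399 L.
Isobaric, so V/T is constant: P₃ = P₂; T₃ = T₂·(V₃/V₂) = 295.9 K.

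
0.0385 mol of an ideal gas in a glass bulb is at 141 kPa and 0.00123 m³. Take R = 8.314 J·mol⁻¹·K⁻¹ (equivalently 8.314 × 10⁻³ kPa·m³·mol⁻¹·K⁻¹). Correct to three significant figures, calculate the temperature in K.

PV = nRT ⇒ T = PV/(nR) = (141 × 0.00123) / (0.0385 × 8.314 × 10⁻³)

T ≈ 542 K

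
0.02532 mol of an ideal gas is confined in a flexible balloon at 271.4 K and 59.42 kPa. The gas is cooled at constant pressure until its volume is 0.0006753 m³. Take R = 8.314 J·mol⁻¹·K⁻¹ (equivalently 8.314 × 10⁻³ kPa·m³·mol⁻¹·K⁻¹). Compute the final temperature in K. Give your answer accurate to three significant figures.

From PV = nRT: V₁ = nRT₁/P₁ = 0.0009615 m³.
Isobaric, so V/T is constant: P₂ = P₁; T₂ = T₁·(V₂/V₁) = 190.6 K.

T₂ ≈ 191 K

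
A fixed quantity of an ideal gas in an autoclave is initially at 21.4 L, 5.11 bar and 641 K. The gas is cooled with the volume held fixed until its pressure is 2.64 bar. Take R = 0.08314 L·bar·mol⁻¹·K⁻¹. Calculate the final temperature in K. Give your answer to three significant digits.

V constant ⇒ P ∝ T: V₂ = V₁; T₂ = T₁·(P₂/P₁) = 331.2 K.

T₂ ≈ 331 K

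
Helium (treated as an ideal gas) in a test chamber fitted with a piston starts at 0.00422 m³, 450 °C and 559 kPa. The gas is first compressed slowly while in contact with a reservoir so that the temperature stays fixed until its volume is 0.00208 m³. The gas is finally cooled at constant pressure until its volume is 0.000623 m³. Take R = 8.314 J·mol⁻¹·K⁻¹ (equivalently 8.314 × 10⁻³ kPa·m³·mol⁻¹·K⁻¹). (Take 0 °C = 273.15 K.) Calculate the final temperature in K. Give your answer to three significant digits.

T₃ ≈ 217 K

Convert: T₁ = 723.1 K.
Isothermal, so P V is constant: T₂ = T₁; P₂ = P₁·(V₁/V₂) = 1134 kPa.
P constant ⇒ V ∝ T: P₃ = P₂; T₃ = T₂·(V₃/V₂) = 216.6 K.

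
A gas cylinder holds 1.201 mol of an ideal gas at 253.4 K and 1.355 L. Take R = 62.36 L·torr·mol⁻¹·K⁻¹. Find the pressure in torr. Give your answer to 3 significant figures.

PV = nRT ⇒ P = nRT/V = (1.201 × 62.36 × 253.4) / 1.355

P ≈ 1.40e+04 torr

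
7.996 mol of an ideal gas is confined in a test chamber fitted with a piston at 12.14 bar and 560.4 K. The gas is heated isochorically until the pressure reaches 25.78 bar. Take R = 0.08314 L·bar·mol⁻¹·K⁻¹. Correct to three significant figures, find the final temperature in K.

T₂ ≈ 1.19e+03 K

From PV = nRT: V₁ = nRT₁/P₁ = 30.69 L.
Isochoric, so P/T is constant: V₂ = V₁; T₂ = T₁·(P₂/P₁) = 1190 K.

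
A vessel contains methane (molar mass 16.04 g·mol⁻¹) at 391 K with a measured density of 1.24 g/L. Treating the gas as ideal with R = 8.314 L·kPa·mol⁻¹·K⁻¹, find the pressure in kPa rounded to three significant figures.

P ≈ 251 kPa

ρ = PM/(RT) ⇒ P = ρRT/M = (1.24 × 8.314 × 391.0) / 16.04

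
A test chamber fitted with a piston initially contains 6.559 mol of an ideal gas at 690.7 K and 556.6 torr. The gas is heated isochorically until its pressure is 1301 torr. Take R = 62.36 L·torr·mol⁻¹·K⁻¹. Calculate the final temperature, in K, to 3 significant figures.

From PV = nRT: V₁ = nRT₁/P₁ = 507.6 L.
V constant ⇒ P ∝ T: V₂ = V₁; T₂ = T₁·(P₂/P₁) = 1614 K.

T₂ ≈ 1.61e+03 K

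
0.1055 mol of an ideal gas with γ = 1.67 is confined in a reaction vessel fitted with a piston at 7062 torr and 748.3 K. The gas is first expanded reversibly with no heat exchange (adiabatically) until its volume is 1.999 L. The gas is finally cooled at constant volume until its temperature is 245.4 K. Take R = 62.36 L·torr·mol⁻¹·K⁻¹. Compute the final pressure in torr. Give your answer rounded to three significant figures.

From PV = nRT: V₁ = nRT₁/P₁ = 0.6971 L.
Adiabatic (γ = 1.67), T V^(γ−1) and P V^γ constant: T₂ = T₁·(V₁/V₂)^(γ−1) = 369.4 K; P₂ = P₁·(V₁/V₂)^γ = 1216 torr.
V constant ⇒ P ∝ T: V₃ = V₂; P₃ = P₂·(T₃/T₂) = 807.6 torr.

P₃ ≈ 808 torr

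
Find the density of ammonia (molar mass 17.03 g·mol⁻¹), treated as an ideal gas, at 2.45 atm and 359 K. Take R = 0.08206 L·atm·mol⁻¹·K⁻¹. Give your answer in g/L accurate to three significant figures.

ρ ≈ 1.42 g/L

ρ = PM/(RT) = (2.45 × 17.03) / (0.08206 × 359.0)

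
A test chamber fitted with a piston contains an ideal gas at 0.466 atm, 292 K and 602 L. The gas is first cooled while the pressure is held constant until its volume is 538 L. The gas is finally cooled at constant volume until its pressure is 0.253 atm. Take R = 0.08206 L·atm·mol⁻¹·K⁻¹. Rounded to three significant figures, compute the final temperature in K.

T₃ ≈ 142 K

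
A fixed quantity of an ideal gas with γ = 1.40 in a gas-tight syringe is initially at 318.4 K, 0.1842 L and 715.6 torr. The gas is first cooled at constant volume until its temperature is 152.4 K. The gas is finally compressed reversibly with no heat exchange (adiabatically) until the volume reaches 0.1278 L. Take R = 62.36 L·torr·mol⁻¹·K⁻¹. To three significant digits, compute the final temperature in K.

T₃ ≈ 176 K

V constant ⇒ P ∝ T: V₂ = V₁; P₂ = P₁·(T₂/T₁) = 342.5 torr.
Adiabatic (γ = 1.40), T V^(γ−1) and P V^γ constant: T₃ = T₂·(V₂/V₃)^(γ−1) = 176.4 K; P₃ = P₂·(V₂/V₃)^γ = 571.4 torr.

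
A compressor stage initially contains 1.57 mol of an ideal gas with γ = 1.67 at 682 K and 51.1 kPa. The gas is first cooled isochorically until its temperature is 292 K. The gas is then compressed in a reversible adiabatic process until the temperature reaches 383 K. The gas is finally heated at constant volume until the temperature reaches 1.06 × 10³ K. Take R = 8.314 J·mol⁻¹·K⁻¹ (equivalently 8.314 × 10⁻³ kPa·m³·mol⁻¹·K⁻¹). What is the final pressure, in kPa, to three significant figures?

P₄ ≈ 119 kPa

From PV = nRT: V₁ = nRT₁/P₁ = 0.1742 m³.
Isochoric, so P/T is constant: V₂ = V₁; P₂ = P₁·(T₂/T₁) = 21.88 kPa.
Adiabatic (γ = 1.67), T V^(γ−1) and P V^γ constant: P₃ = P₂·(T₃/T₂)^(γ/(γ−1)) = 43.02 kPa; V₃ = V₂·(T₂/T₃)^(1/(γ−1)) = 0.1162 m³.
Isochoric, so P/T is constant: V₄ = V₃; P₄ = P₃·(T₄/T₃) = 119.1 kPa.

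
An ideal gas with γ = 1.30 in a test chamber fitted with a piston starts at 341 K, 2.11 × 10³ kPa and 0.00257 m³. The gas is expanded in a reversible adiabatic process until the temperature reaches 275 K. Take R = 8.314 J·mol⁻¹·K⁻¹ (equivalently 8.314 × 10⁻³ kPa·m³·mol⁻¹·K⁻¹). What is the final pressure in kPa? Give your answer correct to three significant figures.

P₂ ≈ 831 kPa

Reversible adiabatic, γ = 1.30: P₂ = P₁·(T₂/T₁)^(γ/(γ−1)) = 830.7 kPa; V₂ = V₁·(T₁/T₂)^(1/(γ−1)) = 0.005264 m³.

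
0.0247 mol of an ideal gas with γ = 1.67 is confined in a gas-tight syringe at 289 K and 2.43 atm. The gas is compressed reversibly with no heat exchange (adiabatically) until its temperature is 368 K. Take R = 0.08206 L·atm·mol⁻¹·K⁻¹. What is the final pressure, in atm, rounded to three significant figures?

P₂ ≈ 4.44 atm

From PV = nRT: V₁ = nRT₁/P₁ = 0.2411 L.
Adiabatic (γ = 1.67), T V^(γ−1) and P V^γ constant: P₂ = P₁·(T₂/T₁)^(γ/(γ−1)) = 4.438 atm; V₂ = V₁·(T₁/T₂)^(1/(γ−1)) = 0.1681 L.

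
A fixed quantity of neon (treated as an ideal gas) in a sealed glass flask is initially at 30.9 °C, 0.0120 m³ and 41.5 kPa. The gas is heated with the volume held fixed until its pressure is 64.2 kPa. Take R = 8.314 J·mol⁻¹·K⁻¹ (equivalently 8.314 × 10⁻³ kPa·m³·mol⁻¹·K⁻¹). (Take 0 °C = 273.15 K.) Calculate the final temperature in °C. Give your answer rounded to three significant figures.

T₂ ≈ 197 °C

Convert: T₁ = 304.0 K.
Isochoric, so P/T is constant: V₂ = V₁; T₂ = T₁·(P₂/P₁) = 470.4 K.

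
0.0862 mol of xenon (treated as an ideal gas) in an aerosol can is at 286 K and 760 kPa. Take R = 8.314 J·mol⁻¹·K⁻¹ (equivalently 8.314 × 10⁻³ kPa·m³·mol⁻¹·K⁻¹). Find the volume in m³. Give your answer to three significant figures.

V ≈ 0.000270 m³

PV = nRT ⇒ V = nRT/P = (0.0862 × 8.314 × 10⁻³ × 286) / 760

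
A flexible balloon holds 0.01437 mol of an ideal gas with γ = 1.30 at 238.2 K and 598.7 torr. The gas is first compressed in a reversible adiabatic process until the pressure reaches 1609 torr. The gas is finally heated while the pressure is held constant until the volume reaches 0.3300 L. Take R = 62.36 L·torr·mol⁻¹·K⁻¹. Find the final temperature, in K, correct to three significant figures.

From PV = nRT: V₁ = nRT₁/P₁ = 0.3565 L.
Reversible adiabatic, γ = 1.30: T₂ = T₁·(P₂/P₁)^((γ−1)/γ) = 299.2 K; V₂ = V₁·(P₁/P₂)^(1/γ) = 0.1667 L.
P constant ⇒ V ∝ T: P₃ = P₂; T₃ = T₂·(V₃/V₂) = 592.5 K.

T₃ ≈ 593 K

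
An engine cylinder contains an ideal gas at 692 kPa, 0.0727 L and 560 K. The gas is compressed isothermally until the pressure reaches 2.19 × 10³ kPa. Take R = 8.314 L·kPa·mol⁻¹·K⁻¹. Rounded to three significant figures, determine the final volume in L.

T constant ⇒ Boyle's law P V = const: T₂ = T₁; V₂ = V₁·(P₁/P₂) = 0.02297 L.

V₂ ≈ 0.0230 L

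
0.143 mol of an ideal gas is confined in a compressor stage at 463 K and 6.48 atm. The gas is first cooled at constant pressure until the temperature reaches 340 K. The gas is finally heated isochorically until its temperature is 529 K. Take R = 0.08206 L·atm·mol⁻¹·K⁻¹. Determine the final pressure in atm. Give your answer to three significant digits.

From PV = nRT: V₁ = nRT₁/P₁ = 0.8384 L.
Isobaric, so V/T is constant: P₂ = P₁; V₂ = V₁·(T₂/T₁) = 0.6157 L.
Isochoric, so P/T is constant: V₃ = V₂; P₃ = P₂·(T₃/T₂) = 10.08 atm.

P₃ ≈ 10.1 atm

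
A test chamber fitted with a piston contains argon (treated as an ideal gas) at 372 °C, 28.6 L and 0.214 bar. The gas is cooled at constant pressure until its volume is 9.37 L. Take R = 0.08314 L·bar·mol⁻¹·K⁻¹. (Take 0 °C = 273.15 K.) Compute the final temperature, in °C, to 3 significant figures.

T₂ ≈ -61.8 °C

Convert: T₁ = 645.1 K.
Isobaric, so V/T is constant: P₂ = P₁; T₂ = T₁·(V₂/V₁) = 211.4 K.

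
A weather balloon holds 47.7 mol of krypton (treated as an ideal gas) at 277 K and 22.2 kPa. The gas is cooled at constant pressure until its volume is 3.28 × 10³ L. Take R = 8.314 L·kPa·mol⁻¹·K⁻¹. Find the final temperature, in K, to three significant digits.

From PV = nRT: V₁ = nRT₁/P₁ = 4948 L.
P constant ⇒ V ∝ T: P₂ = P₁; T₂ = T₁·(V₂/V₁) = 183.6 K.

T₂ ≈ 184 K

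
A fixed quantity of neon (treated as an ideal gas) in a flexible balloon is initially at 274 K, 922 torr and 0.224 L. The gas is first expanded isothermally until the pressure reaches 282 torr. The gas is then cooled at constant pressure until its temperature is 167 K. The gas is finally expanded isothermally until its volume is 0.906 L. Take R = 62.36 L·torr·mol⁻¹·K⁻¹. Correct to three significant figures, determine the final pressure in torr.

T constant ⇒ Boyle's law P V = const: T₂ = T₁; V₂ = V₁·(P₁/P₂) = 0.7324 L.
Isobaric, so V/T is constant: P₃ = P₂; V₃ = V₂·(T₃/T₂) = 0.4464 L.
Isothermal, so P V is constant: T₄ = T₃; P₄ = P₃·(V₃/V₄) = 138.9 torr.

P₄ ≈ 139 torr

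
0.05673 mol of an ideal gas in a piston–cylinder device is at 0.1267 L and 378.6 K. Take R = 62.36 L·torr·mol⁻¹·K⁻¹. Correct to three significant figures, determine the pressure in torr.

P ≈ 1.06e+04 torr

PV = nRT ⇒ P = nRT/V = (0.05673 × 62.36 × 378.6) / 0.1267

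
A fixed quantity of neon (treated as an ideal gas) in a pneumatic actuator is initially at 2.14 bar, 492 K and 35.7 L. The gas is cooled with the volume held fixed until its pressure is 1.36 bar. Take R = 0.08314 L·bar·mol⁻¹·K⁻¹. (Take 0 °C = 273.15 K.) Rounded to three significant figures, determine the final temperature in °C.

T₂ ≈ 39.5 °C

Isochoric, so P/T is constant: V₂ = V₁; T₂ = T₁·(P₂/P₁) = 312.7 K.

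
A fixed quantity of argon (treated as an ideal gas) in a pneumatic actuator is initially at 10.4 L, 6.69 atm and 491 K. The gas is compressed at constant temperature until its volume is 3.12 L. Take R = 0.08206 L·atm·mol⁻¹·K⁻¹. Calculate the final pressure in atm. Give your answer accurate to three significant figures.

P₂ ≈ 22.3 atm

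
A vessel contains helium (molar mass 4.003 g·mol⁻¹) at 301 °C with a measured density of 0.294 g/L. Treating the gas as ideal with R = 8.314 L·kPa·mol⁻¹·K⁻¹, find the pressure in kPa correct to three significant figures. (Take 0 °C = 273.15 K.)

ρ = PM/(RT) ⇒ P = ρRT/M = (0.294 × 8.314 × 574.1) / 4.003

P ≈ 351 kPa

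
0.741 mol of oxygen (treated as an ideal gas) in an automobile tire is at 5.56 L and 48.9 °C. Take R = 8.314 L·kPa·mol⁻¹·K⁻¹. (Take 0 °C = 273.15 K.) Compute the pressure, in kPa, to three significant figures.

P ≈ 357 kPa

Convert: T = 322.05 K.
PV = nRT ⇒ P = nRT/V = (0.741 × 8.314 × 322.05) / 5.56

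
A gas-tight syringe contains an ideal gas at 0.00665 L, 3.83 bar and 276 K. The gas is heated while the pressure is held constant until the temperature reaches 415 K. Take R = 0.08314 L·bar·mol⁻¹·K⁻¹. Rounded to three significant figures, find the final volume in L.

P constant ⇒ V ∝ T: P₂ = P₁; V₂ = V₁·(T₂/T₁) = 0.009999 L.

V₂ ≈ 0.0100 L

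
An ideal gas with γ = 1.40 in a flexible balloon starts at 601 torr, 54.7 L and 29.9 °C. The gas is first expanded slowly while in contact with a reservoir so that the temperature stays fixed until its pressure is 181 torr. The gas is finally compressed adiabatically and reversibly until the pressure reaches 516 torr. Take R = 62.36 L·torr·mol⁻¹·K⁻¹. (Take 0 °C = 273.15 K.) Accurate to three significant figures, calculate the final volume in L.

V₃ ≈ 85.9 L

Convert: T₁ = 303.0 K.
Isothermal, so P V is constant: T₂ = T₁; V₂ = V₁·(P₁/P₂) = 181.6 L.
Reversible adiabatic, γ = 1.40: T₃ = T₂·(P₃/P₂)^((γ−1)/γ) = 408.8 K; V₃ = V₂·(P₂/P₃)^(1/γ) = 85.94 L.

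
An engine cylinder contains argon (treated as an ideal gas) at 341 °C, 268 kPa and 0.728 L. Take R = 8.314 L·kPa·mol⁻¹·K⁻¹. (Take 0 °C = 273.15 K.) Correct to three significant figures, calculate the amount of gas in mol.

Convert: T = 614.15 K.
PV = nRT ⇒ n = PV/(RT) = (268 × 0.728) / (8.314 × 614.15)

n ≈ 0.0382 mol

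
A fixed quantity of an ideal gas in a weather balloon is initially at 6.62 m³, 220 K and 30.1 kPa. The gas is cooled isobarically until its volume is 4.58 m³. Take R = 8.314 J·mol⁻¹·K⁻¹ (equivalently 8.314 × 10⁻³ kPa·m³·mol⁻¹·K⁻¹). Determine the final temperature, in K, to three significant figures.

T₂ ≈ 152 K

P constant ⇒ V ∝ T: P₂ = P₁; T₂ = T₁·(V₂/V₁) = 152.2 K.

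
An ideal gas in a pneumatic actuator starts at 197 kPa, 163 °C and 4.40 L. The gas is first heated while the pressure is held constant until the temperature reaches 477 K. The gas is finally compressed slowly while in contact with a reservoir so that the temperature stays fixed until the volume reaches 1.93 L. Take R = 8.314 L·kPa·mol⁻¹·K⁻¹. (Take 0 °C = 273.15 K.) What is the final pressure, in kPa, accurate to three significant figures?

P₃ ≈ 491 kPa

Convert: T₁ = 436.1 K.
Isobaric, so V/T is constant: P₂ = P₁; V₂ = V₁·(T₂/T₁) = 4.812 L.
Isothermal, so P V is constant: T₃ = T₂; P₃ = P₂·(V₂/V₃) = 491.2 kPa.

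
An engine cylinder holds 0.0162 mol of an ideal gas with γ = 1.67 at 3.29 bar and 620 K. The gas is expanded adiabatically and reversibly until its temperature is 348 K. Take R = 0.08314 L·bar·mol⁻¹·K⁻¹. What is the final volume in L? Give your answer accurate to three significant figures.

V₂ ≈ 0.601 L

From PV = nRT: V₁ = nRT₁/P₁ = 0.2538 L.
Adiabatic (γ = 1.67), T V^(γ−1) and P V^γ constant: P₂ = P₁·(T₂/T₁)^(γ/(γ−1)) = 0.7799 bar; V₂ = V₁·(T₁/T₂)^(1/(γ−1)) = 0.6010 L.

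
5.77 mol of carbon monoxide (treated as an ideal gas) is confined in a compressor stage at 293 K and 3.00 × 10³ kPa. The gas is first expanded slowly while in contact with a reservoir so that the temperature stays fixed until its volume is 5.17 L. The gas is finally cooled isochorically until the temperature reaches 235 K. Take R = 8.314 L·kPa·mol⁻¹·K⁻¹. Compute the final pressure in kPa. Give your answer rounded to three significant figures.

P₃ ≈ 2.18e+03 kPa

From PV = nRT: V₁ = nRT₁/P₁ = 4.685 L.
Isothermal, so P V is constant: T₂ = T₁; P₂ = P₁·(V₁/V₂) = 2719 kPa.
V constant ⇒ P ∝ T: V₃ = V₂; P₃ = P₂·(T₃/T₂) = 2181 kPa.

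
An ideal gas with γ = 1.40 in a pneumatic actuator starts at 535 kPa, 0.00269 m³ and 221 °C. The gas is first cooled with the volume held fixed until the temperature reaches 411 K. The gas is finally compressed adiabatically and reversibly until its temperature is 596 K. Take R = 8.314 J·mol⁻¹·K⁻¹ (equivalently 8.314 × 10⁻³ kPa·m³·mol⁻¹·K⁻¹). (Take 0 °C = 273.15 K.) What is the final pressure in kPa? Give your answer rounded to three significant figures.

Convert: T₁ = 494.1 K.
V constant ⇒ P ∝ T: V₂ = V₁; P₂ = P₁·(T₂/T₁) = 445.0 kPa.
Adiabatic (γ = 1.40), T V^(γ−1) and P V^γ constant: P₃ = P₂·(T₃/T₂)^(γ/(γ−1)) = 1634 kPa; V₃ = V₂·(T₂/T₃)^(1/(γ−1)) = 0.001062 m³.

P₃ ≈ 1.63e+03 kPa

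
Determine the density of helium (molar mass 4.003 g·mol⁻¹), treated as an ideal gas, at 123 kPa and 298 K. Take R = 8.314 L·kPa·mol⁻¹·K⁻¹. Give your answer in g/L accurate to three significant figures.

ρ = PM/(RT) = (123 × 4.003) / (8.314 × 298.0)

ρ ≈ 0.199 g/L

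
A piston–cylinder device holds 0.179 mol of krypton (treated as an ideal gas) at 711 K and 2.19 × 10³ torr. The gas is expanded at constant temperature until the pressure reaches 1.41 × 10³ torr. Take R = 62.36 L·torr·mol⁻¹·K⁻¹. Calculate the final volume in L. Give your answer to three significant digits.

From PV = nRT: V₁ = nRT₁/P₁ = 3.624 L.
T constant ⇒ Boyle's law P V = const: T₂ = T₁; V₂ = V₁·(P₁/P₂) = 5.629 L.

V₂ ≈ 5.63 L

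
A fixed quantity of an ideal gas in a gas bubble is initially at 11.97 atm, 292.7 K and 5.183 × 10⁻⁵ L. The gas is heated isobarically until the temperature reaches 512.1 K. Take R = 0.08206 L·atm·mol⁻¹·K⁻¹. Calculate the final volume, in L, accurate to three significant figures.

V₂ ≈ 9.07e-05 L

P constant ⇒ V ∝ T: P₂ = P₁; V₂ = V₁·(T₂/T₁) = 9.068e-05 L.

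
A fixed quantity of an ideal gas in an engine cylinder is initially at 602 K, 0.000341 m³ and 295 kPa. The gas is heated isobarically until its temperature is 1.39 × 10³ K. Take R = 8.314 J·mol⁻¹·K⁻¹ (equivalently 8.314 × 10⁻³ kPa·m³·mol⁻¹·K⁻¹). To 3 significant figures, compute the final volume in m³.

P constant ⇒ V ∝ T: P₂ = P₁; V₂ = V₁·(T₂/T₁) = 0.0007874 m³.

V₂ ≈ 0.000787 m³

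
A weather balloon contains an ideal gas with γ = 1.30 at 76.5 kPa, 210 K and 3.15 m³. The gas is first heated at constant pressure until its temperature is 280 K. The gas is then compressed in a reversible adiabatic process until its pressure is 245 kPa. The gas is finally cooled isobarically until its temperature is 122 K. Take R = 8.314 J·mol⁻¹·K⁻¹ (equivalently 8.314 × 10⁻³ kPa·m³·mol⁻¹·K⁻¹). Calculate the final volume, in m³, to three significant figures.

Isobaric, so V/T is constant: P₂ = P₁; V₂ = V₁·(T₂/T₁) = 4.200 m³.
Reversible adiabatic, γ = 1.30: T₃ = T₂·(P₃/P₂)^((γ−1)/γ) = 366.3 K; V₃ = V₂·(P₂/P₃)^(1/γ) = 1.716 m³.
P constant ⇒ V ∝ T: P₄ = P₃; V₄ = V₃·(T₄/T₃) = 0.5714 m³.

V₄ ≈ 0.571 m³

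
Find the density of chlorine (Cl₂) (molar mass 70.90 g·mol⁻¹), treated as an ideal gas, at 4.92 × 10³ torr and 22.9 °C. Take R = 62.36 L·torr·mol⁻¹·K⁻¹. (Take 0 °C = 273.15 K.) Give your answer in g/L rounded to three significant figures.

ρ ≈ 18.9 g/L

ρ = PM/(RT) = (4.92e+03 × 70.90) / (62.36 × 296.0)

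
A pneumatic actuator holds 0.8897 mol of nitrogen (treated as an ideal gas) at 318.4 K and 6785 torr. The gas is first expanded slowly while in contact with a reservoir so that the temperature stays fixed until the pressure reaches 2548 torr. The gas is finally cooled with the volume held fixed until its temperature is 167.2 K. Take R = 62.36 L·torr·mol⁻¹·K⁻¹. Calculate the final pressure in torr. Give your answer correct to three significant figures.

From PV = nRT: V₁ = nRT₁/P₁ = 2.604 L.
Isothermal, so P V is constant: T₂ = T₁; V₂ = V₁·(P₁/P₂) = 6.933 L.
Isochoric, so P/T is constant: V₃ = V₂; P₃ = P₂·(T₃/T₂) = 1338 torr.

P₃ ≈ 1.34e+03 torr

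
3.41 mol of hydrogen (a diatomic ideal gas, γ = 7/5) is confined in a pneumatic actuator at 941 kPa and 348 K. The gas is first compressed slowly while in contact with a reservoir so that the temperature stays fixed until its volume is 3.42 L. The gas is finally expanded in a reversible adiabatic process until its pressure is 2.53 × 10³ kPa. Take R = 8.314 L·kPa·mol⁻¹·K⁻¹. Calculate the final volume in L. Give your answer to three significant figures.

From PV = nRT: V₁ = nRT₁/P₁ = 10.48 L.
Isothermal, so P V is constant: T₂ = T₁; P₂ = P₁·(V₁/V₂) = 2885 kPa.
Adiabatic (γ = 7/5), T V^(γ−1) and P V^γ constant: T₃ = T₂·(P₃/P₂)^((γ−1)/γ) = 335.2 K; V₃ = V₂·(P₂/P₃)^(1/γ) = 3.756 L.

V₃ ≈ 3.76 L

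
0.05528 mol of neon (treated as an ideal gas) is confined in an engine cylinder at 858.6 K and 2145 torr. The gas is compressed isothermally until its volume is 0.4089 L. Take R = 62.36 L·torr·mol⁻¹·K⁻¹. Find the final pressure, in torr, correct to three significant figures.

P₂ ≈ 7.24e+03 torr

From PV = nRT: V₁ = nRT₁/P₁ = 1.380 L.
T constant ⇒ Boyle's law P V = const: T₂ = T₁; P₂ = P₁·(V₁/V₂) = 7238 torr.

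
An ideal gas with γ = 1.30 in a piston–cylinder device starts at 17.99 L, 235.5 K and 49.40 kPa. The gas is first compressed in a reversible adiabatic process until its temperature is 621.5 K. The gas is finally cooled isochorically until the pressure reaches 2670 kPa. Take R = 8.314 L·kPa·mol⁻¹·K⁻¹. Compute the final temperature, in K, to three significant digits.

Reversible adiabatic, γ = 1.30: P₂ = P₁·(T₂/T₁)^(γ/(γ−1)) = 3311 kPa; V₂ = V₁·(T₁/T₂)^(1/(γ−1)) = 0.7083 L.
V constant ⇒ P ∝ T: V₃ = V₂; T₃ = T₂·(P₃/P₂) = 501.1 K.

T₃ ≈ 501 K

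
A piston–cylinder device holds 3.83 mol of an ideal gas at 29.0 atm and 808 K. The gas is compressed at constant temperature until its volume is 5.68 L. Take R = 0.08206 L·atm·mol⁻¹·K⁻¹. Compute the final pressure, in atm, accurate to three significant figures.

From PV = nRT: V₁ = nRT₁/P₁ = 8.757 L.
T constant ⇒ Boyle's law P V = const: T₂ = T₁; P₂ = P₁·(V₁/V₂) = 44.71 atm.

P₂ ≈ 44.7 atm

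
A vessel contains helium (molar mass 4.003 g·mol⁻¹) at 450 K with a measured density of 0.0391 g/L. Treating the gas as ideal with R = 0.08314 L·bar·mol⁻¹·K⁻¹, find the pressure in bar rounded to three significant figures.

P ≈ 0.365 bar

ρ = PM/(RT) ⇒ P = ρRT/M = (0.0391 × 0.08314 × 450.0) / 4.003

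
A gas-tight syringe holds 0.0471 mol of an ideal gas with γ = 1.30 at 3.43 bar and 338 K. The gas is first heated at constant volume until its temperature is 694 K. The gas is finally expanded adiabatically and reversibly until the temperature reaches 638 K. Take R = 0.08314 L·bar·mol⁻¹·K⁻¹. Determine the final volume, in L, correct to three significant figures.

V₃ ≈ 0.511 L

From PV = nRT: V₁ = nRT₁/P₁ = 0.3859 L.
V constant ⇒ P ∝ T: V₂ = V₁; P₂ = P₁·(T₂/T₁) = 7.043 bar.
Reversible adiabatic, γ = 1.30: P₃ = P₂·(T₃/T₂)^(γ/(γ−1)) = 4.891 bar; V₃ = V₂·(T₂/T₃)^(1/(γ−1)) = 0.5108 L.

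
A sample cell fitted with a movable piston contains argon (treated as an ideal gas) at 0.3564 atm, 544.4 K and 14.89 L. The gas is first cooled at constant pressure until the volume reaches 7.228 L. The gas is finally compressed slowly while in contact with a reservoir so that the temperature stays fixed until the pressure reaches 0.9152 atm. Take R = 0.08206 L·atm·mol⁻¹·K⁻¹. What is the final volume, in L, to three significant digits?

V₃ ≈ 2.81 L

P constant ⇒ V ∝ T: P₂ = P₁; T₂ = T₁·(V₂/V₁) = 264.3 K.
Isothermal, so P V is constant: T₃ = T₂; V₃ = V₂·(P₂/P₃) = 2.815 L.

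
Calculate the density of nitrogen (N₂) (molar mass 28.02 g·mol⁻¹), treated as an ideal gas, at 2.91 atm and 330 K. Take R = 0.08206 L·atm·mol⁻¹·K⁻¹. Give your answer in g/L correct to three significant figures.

ρ ≈ 3.01 g/L

ρ = PM/(RT) = (2.91 × 28.02) / (0.08206 × 330.0)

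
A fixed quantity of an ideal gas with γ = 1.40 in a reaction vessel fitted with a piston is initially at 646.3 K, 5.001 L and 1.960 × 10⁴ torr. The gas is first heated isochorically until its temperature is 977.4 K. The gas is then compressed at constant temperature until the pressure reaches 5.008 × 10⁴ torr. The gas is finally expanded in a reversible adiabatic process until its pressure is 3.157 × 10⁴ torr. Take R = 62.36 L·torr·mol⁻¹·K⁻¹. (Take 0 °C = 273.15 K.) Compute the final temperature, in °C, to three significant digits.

Isochoric, so P/T is constant: V₂ = V₁; P₂ = P₁·(T₂/T₁) = 2.964e+04 torr.
T constant ⇒ Boyle's law P V = const: T₃ = T₂; V₃ = V₂·(P₂/P₃) = 2.960 L.
Adiabatic (γ = 1.40), T V^(γ−1) and P V^γ constant: T₄ = T₃·(P₄/P₃)^((γ−1)/γ) = 856.7 K; V₄ = V₃·(P₃/P₄)^(1/γ) = 4.115 L.

T₄ ≈ 584 °C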